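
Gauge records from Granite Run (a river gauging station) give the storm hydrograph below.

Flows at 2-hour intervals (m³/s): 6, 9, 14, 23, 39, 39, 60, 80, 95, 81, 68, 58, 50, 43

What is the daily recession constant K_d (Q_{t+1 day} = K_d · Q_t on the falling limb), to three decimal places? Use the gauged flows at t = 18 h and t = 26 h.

K_d ≈ 0.150

Between t = 18 h and t = 26 h the flow falls from 81 to 43 m³/s over 4×2 h = 8 h.
Per-interval ratio K = (43/81)^(1/4) = 0.8536; K_d = K^(24/2) = 0.150.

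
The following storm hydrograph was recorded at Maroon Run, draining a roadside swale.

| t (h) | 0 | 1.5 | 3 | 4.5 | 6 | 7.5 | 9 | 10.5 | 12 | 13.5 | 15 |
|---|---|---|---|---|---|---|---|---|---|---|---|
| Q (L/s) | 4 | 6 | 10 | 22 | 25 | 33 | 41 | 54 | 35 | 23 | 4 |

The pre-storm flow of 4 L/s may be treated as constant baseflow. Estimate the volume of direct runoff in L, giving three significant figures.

Direct-runoff ordinates (Q − Q_b): 0.0, 2.0, 6.0, 18.0, 21.0, 29.0, 37.0, 50.0, 31.0, 19.0, 0.0 L/s.
ΣQ_DR = 213.0 L/s.
With Δt = 1.5 h = 5400 s, V = ΣQ_DR · Δt = 213.0 × 5400 = 1.15 × 10^6 L.

V ≈ 1.15 × 10^6 L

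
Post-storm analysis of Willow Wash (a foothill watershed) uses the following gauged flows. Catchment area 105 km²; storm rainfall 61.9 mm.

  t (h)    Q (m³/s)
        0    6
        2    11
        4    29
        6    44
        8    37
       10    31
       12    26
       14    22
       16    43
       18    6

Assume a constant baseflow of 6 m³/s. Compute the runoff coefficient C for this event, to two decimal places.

C ≈ 0.22

ΣQ_DR = 195.0 m³/s; V = ΣQ_DR·Δt = 1.404 × 10^6 m³.
Runoff depth d = V / A = 13.37 mm.
C = d / P = 13.37 / 61.9 = 0.22.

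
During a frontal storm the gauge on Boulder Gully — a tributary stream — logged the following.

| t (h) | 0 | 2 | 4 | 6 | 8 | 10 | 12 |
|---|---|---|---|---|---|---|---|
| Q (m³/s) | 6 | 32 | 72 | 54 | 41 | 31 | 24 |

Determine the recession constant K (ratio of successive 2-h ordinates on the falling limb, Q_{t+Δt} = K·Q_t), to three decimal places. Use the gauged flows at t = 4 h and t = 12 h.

K ≈ 0.760

Using the recession-limb readings at t = 4 h and t = 12 h: Q falls from 72 to 24 m³/s over 4 intervals.
K = (Q₂/Q₁)^(1/4) = (24/72)^(1/4) = 0.760.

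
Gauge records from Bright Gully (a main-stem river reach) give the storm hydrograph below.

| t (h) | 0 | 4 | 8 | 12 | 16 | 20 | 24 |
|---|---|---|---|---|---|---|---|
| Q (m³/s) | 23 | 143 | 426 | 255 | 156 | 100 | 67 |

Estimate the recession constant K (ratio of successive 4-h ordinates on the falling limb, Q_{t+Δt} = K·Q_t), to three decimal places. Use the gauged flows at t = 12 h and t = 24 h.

Using the recession-limb readings at t = 12 h and t = 24 h: Q falls from 255 to 67 m³/s over 3 intervals.
K = (Q₂/Q₁)^(1/3) = (67/255)^(1/3) = 0.640.

K ≈ 0.640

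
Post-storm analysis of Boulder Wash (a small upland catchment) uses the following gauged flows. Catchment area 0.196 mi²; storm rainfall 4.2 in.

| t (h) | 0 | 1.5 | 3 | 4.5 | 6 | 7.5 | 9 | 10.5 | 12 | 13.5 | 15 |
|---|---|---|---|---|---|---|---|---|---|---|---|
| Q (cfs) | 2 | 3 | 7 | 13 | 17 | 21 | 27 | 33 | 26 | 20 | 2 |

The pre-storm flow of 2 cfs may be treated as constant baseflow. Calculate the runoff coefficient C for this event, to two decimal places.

C ≈ 0.42

ΣQ_DR = 149.0 cfs; V = ΣQ_DR·Δt = 8.046 × 10^5 ft³.
Runoff depth d = V / A = 1.767 in.
C = d / P = 1.767 / 4.2 = 0.42.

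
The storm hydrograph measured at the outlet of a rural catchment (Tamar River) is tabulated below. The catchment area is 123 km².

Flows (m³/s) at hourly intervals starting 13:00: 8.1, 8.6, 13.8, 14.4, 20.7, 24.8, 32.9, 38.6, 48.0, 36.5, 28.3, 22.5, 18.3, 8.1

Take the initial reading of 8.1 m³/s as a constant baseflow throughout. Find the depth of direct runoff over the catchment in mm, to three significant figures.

Direct runoff: 0.0, 0.5, 5.7, 6.3, 12.6, 16.7, 24.8, 30.5, 39.9, 28.4, 20.2, 14.4, 10.2, 0.0 m³/s; ΣQ_DR = 210.2 m³/s.
V = ΣQ_DR · Δt = 210.2 × 3600 s = 7.567 × 10^5 m³.
Over A = 123 km², depth = V / A = 6.15 mm.

d ≈ 6.15 mm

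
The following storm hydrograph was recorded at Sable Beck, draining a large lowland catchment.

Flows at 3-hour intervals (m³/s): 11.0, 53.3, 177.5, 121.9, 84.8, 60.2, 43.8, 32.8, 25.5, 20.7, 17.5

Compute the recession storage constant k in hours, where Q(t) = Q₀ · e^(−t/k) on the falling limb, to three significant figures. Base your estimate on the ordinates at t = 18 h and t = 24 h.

k ≈ 11.1 h

On the falling limb, Q drops from 43.8 to 25.5 m³/s between t = 18 h and t = 24 h (Δt = 6 h).
k = −Δt / ln(Q₂/Q₁) = −6 / ln(25.5/43.8) = 11.1 h.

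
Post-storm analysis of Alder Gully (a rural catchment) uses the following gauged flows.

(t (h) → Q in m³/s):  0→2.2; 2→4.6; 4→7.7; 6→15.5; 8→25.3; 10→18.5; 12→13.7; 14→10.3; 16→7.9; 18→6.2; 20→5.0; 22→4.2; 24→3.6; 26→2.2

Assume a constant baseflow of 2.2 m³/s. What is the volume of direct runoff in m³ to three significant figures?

Direct-runoff ordinates (Q − Q_b): 0.0, 2.4, 5.5, 13.3, 23.1, 16.3, 11.5, 8.1, 5.7, 4.0, 2.8, 2.0, 1.4, 0.0 m³/s.
ΣQ_DR = 96.10 m³/s.
With Δt = 2 h = 7200 s, V = ΣQ_DR · Δt = 96.10 × 7200 = 6.92 × 10^5 m³.

V ≈ 6.92 × 10^5 m³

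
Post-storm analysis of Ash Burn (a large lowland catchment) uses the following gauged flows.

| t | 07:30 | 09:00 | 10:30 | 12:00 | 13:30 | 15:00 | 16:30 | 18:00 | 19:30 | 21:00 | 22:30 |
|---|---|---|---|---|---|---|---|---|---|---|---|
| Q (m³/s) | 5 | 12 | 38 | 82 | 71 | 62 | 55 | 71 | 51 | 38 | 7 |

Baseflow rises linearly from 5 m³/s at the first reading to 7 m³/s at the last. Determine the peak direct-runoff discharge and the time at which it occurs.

Subtracting baseflow gives direct-runoff ordinates: 0.00, 6.80, 32.60, 76.40, 65.20, 56.00, 48.80, 64.60, 44.40, 31.20, 0.00 m³/s.
The maximum is 76.40 m³/s, occurring at the reading for t = 12:00.

Q_p = 76.40 m³/s at t = 12:00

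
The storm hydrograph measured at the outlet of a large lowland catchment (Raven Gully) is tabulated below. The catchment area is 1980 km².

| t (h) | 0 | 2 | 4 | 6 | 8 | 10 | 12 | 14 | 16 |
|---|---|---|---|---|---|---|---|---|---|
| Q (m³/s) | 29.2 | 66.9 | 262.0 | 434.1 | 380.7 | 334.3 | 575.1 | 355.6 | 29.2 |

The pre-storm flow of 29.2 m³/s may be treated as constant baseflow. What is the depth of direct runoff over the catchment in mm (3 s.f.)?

Direct runoff: 0.0, 37.7, 232.8, 404.9, 351.5, 305.1, 545.9, 326.4, 0.0 m³/s; ΣQ_DR = 2204 m³/s.
V = ΣQ_DR · Δt = 2204 × 7200 s = 1.587 × 10^7 m³.
Over A = 1980 km², depth = V / A = 8.02 mm.

d ≈ 8.02 mm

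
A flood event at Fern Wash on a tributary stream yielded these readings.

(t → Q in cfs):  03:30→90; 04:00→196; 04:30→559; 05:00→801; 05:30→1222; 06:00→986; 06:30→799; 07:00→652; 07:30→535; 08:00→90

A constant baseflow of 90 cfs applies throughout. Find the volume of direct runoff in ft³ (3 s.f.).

V ≈ 9.05 × 10^6 ft³

Direct-runoff ordinates (Q − Q_b): 0.0, 106.0, 469.0, 711.0, 1132.0, 896.0, 709.0, 562.0, 445.0, 0.0 cfs.
ΣQ_DR = 5030 cfs.
With Δt = 0.5 h = 1800 s, V = ΣQ_DR · Δt = 5030 × 1800 = 9.05 × 10^6 ft³.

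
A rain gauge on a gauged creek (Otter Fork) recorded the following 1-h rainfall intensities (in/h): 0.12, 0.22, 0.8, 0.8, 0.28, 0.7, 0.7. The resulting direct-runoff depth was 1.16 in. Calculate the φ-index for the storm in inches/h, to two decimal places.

Only the 4 blocks with intensity above φ contribute runoff: 0.8, 0.8, 0.7, 0.7 in/h.
Σ(I−φ)·Δt = d  ⇒  (0.8+0.8+0.7+0.7 − 4φ)·1 = 1.16
φ = (3.000 − 1.16/1) / 4 = 0.46 in/h.

φ ≈ 0.46 in/h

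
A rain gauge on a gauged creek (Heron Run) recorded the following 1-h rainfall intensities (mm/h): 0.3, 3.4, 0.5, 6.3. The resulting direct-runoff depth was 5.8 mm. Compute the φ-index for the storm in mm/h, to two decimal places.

Only the 2 blocks with intensity above φ contribute runoff: 3.4, 6.3 mm/h.
Σ(I−φ)·Δt = d  ⇒  (3.4+6.3 − 2φ)·1 = 5.8
φ = (9.700 − 5.8/1) / 2 = 1.95 mm/h.

φ ≈ 1.95 mm/h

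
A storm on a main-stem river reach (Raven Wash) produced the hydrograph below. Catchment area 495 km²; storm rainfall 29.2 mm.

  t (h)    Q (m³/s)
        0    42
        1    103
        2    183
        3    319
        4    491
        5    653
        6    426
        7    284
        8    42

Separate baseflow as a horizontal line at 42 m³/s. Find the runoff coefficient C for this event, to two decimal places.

ΣQ_DR = 2165 m³/s; V = ΣQ_DR·Δt = 7.794 × 10^6 m³.
Runoff depth d = V / A = 15.75 mm.
C = d / P = 15.75 / 29.2 = 0.54.

C ≈ 0.54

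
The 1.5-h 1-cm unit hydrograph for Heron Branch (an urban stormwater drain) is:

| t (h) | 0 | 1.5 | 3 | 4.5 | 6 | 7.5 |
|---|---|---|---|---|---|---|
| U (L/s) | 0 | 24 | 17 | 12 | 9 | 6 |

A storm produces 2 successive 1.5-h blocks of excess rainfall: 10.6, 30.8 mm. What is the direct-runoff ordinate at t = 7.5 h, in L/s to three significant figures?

By discrete convolution, Q_j = Σ (P_i / 10 mm) · U_{j−i}.
At t = 7.5 h (j=5): Q = (10.6/10)·6 + (30.8/10)·9 = 34.1 L/s.

Q ≈ 34.1 L/s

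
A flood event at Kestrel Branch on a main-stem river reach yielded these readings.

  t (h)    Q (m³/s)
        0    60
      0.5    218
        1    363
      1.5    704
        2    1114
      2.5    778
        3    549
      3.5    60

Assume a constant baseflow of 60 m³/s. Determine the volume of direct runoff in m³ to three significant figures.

V ≈ 6.06 × 10^6 m³

Direct-runoff ordinates (Q − Q_b): 0.0, 158.0, 303.0, 644.0, 1054.0, 718.0, 489.0, 0.0 m³/s.
ΣQ_DR = 3366 m³/s.
With Δt = 0.5 h = 1800 s, V = ΣQ_DR · Δt = 3366 × 1800 = 6.06 × 10^6 m³.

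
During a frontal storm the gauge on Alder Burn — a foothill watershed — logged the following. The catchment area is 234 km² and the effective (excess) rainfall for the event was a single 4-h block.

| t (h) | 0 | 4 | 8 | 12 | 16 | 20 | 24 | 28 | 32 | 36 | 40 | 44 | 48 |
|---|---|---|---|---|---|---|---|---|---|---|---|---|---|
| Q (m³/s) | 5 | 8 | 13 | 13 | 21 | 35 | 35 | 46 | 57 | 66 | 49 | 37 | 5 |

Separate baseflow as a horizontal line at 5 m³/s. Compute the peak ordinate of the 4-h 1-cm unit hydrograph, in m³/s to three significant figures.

Direct runoff: 0.0, 3.0, 8.0, 8.0, 16.0, 30.0, 30.0, 41.0, 52.0, 61.0, 44.0, 32.0, 0.0 m³/s; ΣQ_DR = 325.0 m³/s, peak = 61.0 m³/s.
Runoff depth d = ΣQ_DR·Δt / A = 325.0 × 14400 / (234 km²) = 20.00 mm.
The 1-cm UH is the DRH scaled by (10 mm)/d, so U_p = 61.0 × 10/20.00 = 30.5 m³/s.

U_p ≈ 30.5 m³/s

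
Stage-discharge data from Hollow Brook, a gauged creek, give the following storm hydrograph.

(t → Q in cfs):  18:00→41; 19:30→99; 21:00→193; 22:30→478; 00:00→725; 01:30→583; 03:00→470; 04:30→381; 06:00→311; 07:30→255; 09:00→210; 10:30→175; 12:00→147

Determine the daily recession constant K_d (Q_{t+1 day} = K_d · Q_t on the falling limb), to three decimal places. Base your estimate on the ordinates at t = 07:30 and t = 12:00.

K_d ≈ 0.053

Between t = 07:30 and t = 12:00 the flow falls from 255 to 147 cfs over 3×1.5 h = 4.5 h.
Per-interval ratio K = (147/255)^(1/3) = 0.8323; K_d = K^(24/1.5) = 0.053.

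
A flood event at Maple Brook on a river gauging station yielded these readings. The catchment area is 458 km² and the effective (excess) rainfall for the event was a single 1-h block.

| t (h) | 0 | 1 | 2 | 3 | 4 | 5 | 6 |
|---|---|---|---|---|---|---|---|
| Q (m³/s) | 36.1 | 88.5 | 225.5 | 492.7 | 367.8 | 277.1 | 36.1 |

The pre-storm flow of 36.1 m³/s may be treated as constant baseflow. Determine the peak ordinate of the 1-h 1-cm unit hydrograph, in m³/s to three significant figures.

Direct runoff: 0.0, 52.4, 189.4, 456.6, 331.7, 241.0, 0.0 m³/s; ΣQ_DR = 1271 m³/s, peak = 456.6 m³/s.
Runoff depth d = ΣQ_DR·Δt / A = 1271 × 3600 / (458 km²) = 9.991 mm.
The 1-cm UH is the DRH scaled by (10 mm)/d, so U_p = 456.6 × 10/9.991 = 457 m³/s.

U_p ≈ 457 m³/s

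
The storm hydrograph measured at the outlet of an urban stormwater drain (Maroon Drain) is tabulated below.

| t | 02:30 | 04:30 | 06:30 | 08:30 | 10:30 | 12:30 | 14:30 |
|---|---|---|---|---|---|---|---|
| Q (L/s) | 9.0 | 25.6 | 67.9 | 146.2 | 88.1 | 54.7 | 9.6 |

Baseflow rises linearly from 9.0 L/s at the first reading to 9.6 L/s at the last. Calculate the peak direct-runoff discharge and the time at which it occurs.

Subtracting baseflow gives direct-runoff ordinates: 0.00, 16.50, 58.70, 136.90, 78.70, 45.20, 0.00 L/s.
The maximum is 136.90 L/s, occurring at the reading for t = 08:30.

Q_p = 136.90 L/s at t = 08:30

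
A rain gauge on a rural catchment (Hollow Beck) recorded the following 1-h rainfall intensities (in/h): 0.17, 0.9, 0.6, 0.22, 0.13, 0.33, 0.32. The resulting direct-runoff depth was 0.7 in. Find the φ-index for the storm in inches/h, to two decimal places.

φ ≈ 0.40 in/h

Only the 2 blocks with intensity above φ contribute runoff: 0.9, 0.6 in/h.
Σ(I−φ)·Δt = d  ⇒  (0.9+0.6 − 2φ)·1 = 0.7
φ = (1.500 − 0.7/1) / 2 = 0.40 in/h.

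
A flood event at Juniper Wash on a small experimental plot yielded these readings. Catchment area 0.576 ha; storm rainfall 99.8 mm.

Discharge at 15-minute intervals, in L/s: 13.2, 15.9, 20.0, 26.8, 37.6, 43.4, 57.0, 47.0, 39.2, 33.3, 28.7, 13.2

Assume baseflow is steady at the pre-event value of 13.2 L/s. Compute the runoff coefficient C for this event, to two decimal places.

ΣQ_DR = 216.9 L/s; V = ΣQ_DR·Δt = 1.952 × 10^5 L.
Runoff depth d = V / A = 33.89 mm.
C = d / P = 33.89 / 99.8 = 0.34.

C ≈ 0.34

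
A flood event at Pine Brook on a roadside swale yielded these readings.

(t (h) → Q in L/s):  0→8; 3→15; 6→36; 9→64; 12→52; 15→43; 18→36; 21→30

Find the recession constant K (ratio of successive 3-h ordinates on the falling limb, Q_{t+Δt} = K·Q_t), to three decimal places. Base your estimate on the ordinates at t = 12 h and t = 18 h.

K ≈ 0.832

Using the recession-limb readings at t = 12 h and t = 18 h: Q falls from 52 to 36 L/s over 2 intervals.
K = (Q₂/Q₁)^(1/2) = (36/52)^(1/2) = 0.832.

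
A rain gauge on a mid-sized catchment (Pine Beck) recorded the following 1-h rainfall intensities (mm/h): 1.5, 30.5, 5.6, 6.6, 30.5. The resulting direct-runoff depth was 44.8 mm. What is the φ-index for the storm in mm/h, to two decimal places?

φ ≈ 8.10 mm/h

Only the 2 blocks with intensity above φ contribute runoff: 30.5, 30.5 mm/h.
Σ(I−φ)·Δt = d  ⇒  (30.5+30.5 − 2φ)·1 = 44.8
φ = (61.00 − 44.8/1) / 2 = 8.10 mm/h.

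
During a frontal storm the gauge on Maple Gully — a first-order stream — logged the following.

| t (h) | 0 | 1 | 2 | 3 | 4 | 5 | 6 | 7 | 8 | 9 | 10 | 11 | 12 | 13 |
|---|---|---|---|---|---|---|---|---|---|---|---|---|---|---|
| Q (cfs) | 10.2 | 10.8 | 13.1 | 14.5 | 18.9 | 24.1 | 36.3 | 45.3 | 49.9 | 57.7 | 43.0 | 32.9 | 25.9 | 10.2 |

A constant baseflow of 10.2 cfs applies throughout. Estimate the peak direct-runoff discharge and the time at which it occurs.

Q_p = 47.5 cfs at t = 9 h

Subtracting baseflow gives direct-runoff ordinates: 0.0, 0.6, 2.9, 4.3, 8.7, 13.9, 26.1, 35.1, 39.7, 47.5, 32.8, 22.7, 15.7, 0.0 cfs.
The maximum is 47.5 cfs, occurring at the reading for t = 9 h.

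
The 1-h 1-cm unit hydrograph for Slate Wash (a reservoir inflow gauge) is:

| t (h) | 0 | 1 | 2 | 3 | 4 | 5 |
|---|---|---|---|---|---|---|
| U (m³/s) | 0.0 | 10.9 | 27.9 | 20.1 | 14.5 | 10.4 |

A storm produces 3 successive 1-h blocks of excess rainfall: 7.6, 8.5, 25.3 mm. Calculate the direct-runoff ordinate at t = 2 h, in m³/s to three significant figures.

Q ≈ 30.5 m³/s

By discrete convolution, Q_j = Σ (P_i / 10 mm) · U_{j−i}.
At t = 2 h (j=2): Q = (7.6/10)·27.9 + (8.5/10)·10.9 + (25.3/10)·0.0 = 30.5 m³/s.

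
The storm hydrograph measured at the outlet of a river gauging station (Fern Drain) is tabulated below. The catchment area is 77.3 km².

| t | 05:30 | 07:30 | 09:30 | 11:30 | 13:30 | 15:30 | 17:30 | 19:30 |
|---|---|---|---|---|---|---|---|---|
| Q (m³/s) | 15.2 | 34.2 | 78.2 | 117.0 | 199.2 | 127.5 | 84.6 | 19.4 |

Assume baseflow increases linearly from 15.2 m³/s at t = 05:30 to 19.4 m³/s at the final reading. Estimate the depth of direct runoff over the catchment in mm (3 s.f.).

Direct runoff: 0.00, 18.40, 61.80, 100.00, 181.60, 109.30, 65.80, 0.00 m³/s; ΣQ_DR = 536.9 m³/s.
V = ΣQ_DR · Δt = 536.9 × 7200 s = 3.866 × 10^6 m³.
Over A = 77.3 km², depth = V / A = 50.0 mm.

d ≈ 50.0 mm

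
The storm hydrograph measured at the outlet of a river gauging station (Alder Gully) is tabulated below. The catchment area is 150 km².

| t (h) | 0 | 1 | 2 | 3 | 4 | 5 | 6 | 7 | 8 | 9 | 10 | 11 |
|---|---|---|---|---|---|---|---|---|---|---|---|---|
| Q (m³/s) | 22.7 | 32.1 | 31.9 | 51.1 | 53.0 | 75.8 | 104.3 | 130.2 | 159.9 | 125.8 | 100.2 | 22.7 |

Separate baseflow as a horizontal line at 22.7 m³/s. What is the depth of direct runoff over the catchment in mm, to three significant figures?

d ≈ 15.3 mm

Direct runoff: 0.0, 9.4, 9.2, 28.4, 30.3, 53.1, 81.6, 107.5, 137.2, 103.1, 77.5, 0.0 m³/s; ΣQ_DR = 637.3 m³/s.
V = ΣQ_DR · Δt = 637.3 × 3600 s = 2.294 × 10^6 m³.
Over A = 150 km², depth = V / A = 15.3 mm.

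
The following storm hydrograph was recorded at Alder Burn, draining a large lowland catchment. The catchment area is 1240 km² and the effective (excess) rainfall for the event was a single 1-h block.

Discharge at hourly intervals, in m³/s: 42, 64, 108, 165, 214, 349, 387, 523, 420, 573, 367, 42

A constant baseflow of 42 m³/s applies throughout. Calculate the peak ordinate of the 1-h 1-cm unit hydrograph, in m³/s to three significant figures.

Direct runoff: 0.0, 22.0, 66.0, 123.0, 172.0, 307.0, 345.0, 481.0, 378.0, 531.0, 325.0, 0.0 m³/s; ΣQ_DR = 2750 m³/s, peak = 531.0 m³/s.
Runoff depth d = ΣQ_DR·Δt / A = 2750 × 3600 / (1240 km²) = 7.984 mm.
The 1-cm UH is the DRH scaled by (10 mm)/d, so U_p = 531.0 × 10/7.984 = 665 m³/s.

U_p ≈ 665 m³/s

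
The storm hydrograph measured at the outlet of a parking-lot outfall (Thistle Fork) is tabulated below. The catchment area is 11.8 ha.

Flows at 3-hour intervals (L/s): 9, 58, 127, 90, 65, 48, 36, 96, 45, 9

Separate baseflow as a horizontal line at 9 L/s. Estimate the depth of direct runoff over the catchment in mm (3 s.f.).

d ≈ 45.1 mm

Direct runoff: 0.0, 49.0, 118.0, 81.0, 56.0, 39.0, 27.0, 87.0, 36.0, 0.0 L/s; ΣQ_DR = 493.0 L/s.
V = ΣQ_DR · Δt = 493.0 × 10800 s = 5.324 × 10^6 L.
Over A = 11.8 ha, depth = V / A = 45.1 mm.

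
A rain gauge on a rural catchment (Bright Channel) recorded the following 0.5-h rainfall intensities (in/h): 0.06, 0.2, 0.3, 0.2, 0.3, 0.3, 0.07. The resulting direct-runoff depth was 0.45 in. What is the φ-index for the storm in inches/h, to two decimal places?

φ ≈ 0.08 in/h

Only the 5 blocks with intensity above φ contribute runoff: 0.2, 0.3, 0.2, 0.3, 0.3 in/h.
Σ(I−φ)·Δt = d  ⇒  (0.2+0.3+0.2+0.3+0.3 − 5φ)·0.5 = 0.45
φ = (1.300 − 0.45/0.5) / 5 = 0.08 in/h.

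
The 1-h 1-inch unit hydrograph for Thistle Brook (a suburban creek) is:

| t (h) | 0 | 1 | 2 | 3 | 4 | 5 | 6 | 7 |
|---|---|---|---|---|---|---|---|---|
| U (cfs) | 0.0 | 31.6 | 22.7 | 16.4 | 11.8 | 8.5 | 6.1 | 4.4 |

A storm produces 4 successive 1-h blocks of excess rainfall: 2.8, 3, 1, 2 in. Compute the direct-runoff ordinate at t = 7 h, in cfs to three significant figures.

Q ≈ 62.7 cfs

By discrete convolution, Q_j = Σ (P_i / 1 in) · U_{j−i}.
At t = 7 h (j=7): Q = (2.8/1)·4.4 + (3/1)·6.1 + (1/1)·8.5 + (2/1)·11.8 = 62.7 cfs.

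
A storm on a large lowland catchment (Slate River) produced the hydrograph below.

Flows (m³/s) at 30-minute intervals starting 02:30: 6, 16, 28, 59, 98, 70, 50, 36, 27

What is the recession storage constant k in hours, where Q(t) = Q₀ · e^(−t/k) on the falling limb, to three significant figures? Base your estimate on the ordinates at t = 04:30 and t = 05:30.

On the falling limb, Q drops from 98 to 50 m³/s between t = 04:30 and t = 05:30 (Δt = 1 h).
k = −Δt / ln(Q₂/Q₁) = −1 / ln(50/98) = 1.49 h.

k ≈ 1.49 h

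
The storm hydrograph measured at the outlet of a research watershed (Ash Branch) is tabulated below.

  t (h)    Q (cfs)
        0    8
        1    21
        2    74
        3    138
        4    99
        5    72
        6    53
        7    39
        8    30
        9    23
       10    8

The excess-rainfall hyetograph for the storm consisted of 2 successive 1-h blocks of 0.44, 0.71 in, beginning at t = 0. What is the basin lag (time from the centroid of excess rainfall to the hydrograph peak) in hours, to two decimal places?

Centroid of excess rainfall: t_c = Σ P_i·t̄_i / ΣP_i = 1.1174 h (block centres at 0.5, 1.5 h).
Hydrograph peak occurs at t = 3 h, so basin lag t_L = 3 − 1.1174 = 1.88 h.

t_L ≈ 1.88 h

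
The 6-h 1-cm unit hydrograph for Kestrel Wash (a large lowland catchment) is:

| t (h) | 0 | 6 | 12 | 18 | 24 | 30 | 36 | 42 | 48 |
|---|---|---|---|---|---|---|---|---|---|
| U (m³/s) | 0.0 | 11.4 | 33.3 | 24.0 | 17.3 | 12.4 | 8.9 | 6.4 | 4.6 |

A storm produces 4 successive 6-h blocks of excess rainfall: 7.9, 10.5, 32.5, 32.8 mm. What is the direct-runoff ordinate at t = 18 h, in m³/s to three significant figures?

Q ≈ 91.0 m³/s

By discrete convolution, Q_j = Σ (P_i / 10 mm) · U_{j−i}.
At t = 18 h (j=3): Q = (7.9/10)·24.0 + (10.5/10)·33.3 + (32.5/10)·11.4 + (32.8/10)·0.0 = 91.0 m³/s.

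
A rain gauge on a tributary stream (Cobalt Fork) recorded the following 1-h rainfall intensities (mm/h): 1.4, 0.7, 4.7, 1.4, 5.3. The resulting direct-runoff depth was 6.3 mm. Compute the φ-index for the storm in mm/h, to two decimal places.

φ ≈ 1.85 mm/h

Only the 2 blocks with intensity above φ contribute runoff: 4.7, 5.3 mm/h.
Σ(I−φ)·Δt = d  ⇒  (4.7+5.3 − 2φ)·1 = 6.3
φ = (10.00 − 6.3/1) / 2 = 1.85 mm/h.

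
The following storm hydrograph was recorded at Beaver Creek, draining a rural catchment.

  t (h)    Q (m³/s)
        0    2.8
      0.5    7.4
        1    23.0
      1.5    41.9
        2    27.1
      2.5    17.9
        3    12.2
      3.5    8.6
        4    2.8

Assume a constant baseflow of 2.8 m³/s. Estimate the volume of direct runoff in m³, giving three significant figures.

Direct-runoff ordinates (Q − Q_b): 0.0, 4.6, 20.2, 39.1, 24.3, 15.1, 9.4, 5.8, 0.0 m³/s.
ΣQ_DR = 118.5 m³/s.
With Δt = 0.5 h = 1800 s, V = ΣQ_DR · Δt = 118.5 × 1800 = 2.13 × 10^5 m³.

V ≈ 2.13 × 10^5 m³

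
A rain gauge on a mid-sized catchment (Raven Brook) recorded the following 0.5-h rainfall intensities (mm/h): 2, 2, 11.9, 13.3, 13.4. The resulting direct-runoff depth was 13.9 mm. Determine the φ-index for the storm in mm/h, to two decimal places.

φ ≈ 3.60 mm/h

Only the 3 blocks with intensity above φ contribute runoff: 11.9, 13.3, 13.4 mm/h.
Σ(I−φ)·Δt = d  ⇒  (11.9+13.3+13.4 − 3φ)·0.5 = 13.9
φ = (38.60 − 13.9/0.5) / 3 = 3.60 mm/h.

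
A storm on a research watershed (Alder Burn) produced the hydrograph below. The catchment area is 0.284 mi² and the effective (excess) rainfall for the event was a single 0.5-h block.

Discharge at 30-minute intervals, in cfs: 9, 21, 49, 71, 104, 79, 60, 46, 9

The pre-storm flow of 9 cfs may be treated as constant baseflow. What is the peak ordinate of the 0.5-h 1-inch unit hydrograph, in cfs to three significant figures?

U_p ≈ 94.9 cfs

Direct runoff: 0.0, 12.0, 40.0, 62.0, 95.0, 70.0, 51.0, 37.0, 0.0 cfs; ΣQ_DR = 367.0 cfs, peak = 95.0 cfs.
Runoff depth d = ΣQ_DR·Δt / A = 367.0 × 1800 / (0.284 mi²) = 1.001 in.
The 1-inch UH is the DRH scaled by (1 in)/d, so U_p = 95.0 × 1/1.001 = 94.9 cfs.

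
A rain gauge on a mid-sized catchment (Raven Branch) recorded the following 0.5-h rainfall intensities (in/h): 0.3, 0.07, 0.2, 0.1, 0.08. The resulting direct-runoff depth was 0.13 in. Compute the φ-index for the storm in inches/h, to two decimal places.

Only the 2 blocks with intensity above φ contribute runoff: 0.3, 0.2 in/h.
Σ(I−φ)·Δt = d  ⇒  (0.3+0.2 − 2φ)·0.5 = 0.13
φ = (0.5000 − 0.13/0.5) / 2 = 0.12 in/h.

φ ≈ 0.12 in/h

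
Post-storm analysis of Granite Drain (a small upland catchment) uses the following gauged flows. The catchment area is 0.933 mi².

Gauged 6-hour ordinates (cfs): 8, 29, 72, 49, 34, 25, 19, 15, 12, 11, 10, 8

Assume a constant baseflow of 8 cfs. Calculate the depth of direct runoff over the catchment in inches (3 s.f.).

d ≈ 1.95 in

Direct runoff: 0.0, 21.0, 64.0, 41.0, 26.0, 17.0, 11.0, 7.0, 4.0, 3.0, 2.0, 0.0 cfs; ΣQ_DR = 196.0 cfs.
V = ΣQ_DR · Δt = 196.0 × 21600 s = 4.234 × 10^6 ft³.
Over A = 0.933 mi², depth = V / A = 1.95 in.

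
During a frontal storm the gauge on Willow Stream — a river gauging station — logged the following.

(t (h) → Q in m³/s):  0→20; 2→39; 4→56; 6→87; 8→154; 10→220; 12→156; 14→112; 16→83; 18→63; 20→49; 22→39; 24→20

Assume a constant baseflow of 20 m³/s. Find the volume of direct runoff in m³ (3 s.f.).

Direct-runoff ordinates (Q − Q_b): 0.0, 19.0, 36.0, 67.0, 134.0, 200.0, 136.0, 92.0, 63.0, 43.0, 29.0, 19.0, 0.0 m³/s.
ΣQ_DR = 838.0 m³/s.
With Δt = 2 h = 7200 s, V = ΣQ_DR · Δt = 838.0 × 7200 = 6.03 × 10^6 m³.

V ≈ 6.03 × 10^6 m³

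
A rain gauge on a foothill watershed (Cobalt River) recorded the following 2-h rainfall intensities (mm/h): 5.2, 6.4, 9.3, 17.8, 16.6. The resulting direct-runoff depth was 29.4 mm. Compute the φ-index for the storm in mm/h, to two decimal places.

φ ≈ 9.85 mm/h

Only the 2 blocks with intensity above φ contribute runoff: 17.8, 16.6 mm/h.
Σ(I−φ)·Δt = d  ⇒  (17.8+16.6 − 2φ)·2 = 29.4
φ = (34.40 − 29.4/2) / 2 = 9.85 mm/h.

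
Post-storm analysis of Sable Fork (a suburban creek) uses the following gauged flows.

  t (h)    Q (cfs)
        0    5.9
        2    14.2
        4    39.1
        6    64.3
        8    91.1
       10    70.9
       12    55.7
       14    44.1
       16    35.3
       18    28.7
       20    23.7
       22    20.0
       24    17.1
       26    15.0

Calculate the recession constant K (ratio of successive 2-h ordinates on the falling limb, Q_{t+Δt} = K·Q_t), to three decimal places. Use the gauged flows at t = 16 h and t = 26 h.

K ≈ 0.843

Using the recession-limb readings at t = 16 h and t = 26 h: Q falls from 35.3 to 15.0 cfs over 5 intervals.
K = (Q₂/Q₁)^(1/5) = (15.0/35.3)^(1/5) = 0.843.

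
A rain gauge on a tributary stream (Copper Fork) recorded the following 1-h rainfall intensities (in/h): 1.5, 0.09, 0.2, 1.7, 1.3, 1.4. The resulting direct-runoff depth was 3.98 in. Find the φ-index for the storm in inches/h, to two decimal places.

φ ≈ 0.48 in/h

Only the 4 blocks with intensity above φ contribute runoff: 1.5, 1.7, 1.3, 1.4 in/h.
Σ(I−φ)·Δt = d  ⇒  (1.5+1.7+1.3+1.4 − 4φ)·1 = 3.98
φ = (5.900 − 3.98/1) / 4 = 0.48 in/h.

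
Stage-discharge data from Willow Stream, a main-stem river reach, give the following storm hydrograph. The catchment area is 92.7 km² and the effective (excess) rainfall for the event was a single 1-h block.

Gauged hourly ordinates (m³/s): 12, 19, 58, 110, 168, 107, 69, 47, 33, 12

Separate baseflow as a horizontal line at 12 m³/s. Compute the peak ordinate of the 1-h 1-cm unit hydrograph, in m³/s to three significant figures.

Direct runoff: 0.0, 7.0, 46.0, 98.0, 156.0, 95.0, 57.0, 35.0, 21.0, 0.0 m³/s; ΣQ_DR = 515.0 m³/s, peak = 156.0 m³/s.
Runoff depth d = ΣQ_DR·Δt / A = 515.0 × 3600 / (92.7 km²) = 20.00 mm.
The 1-cm UH is the DRH scaled by (10 mm)/d, so U_p = 156.0 × 10/20.00 = 78.0 m³/s.

U_p ≈ 78.0 m³/s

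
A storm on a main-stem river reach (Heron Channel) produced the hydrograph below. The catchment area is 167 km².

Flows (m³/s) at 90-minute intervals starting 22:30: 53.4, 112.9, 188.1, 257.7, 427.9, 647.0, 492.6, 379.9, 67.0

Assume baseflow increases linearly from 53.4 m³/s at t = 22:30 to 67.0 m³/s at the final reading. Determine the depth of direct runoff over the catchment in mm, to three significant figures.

Direct runoff: 0.00, 57.80, 131.30, 199.20, 367.70, 585.10, 429.00, 314.60, 0.00 m³/s; ΣQ_DR = 2085 m³/s.
V = ΣQ_DR · Δt = 2085 × 5400 s = 1.126 × 10^7 m³.
Over A = 167 km², depth = V / A = 67.4 mm.

d ≈ 67.4 mm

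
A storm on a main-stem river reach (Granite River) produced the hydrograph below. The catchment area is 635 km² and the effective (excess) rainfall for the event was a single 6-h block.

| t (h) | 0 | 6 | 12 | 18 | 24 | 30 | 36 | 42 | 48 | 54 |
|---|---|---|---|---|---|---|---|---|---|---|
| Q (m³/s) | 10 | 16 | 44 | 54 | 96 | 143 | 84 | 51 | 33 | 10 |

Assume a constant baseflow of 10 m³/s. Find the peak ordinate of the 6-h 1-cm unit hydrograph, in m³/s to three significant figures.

Direct runoff: 0.0, 6.0, 34.0, 44.0, 86.0, 133.0, 74.0, 41.0, 23.0, 0.0 m³/s; ΣQ_DR = 441.0 m³/s, peak = 133.0 m³/s.
Runoff depth d = ΣQ_DR·Δt / A = 441.0 × 21600 / (635 km²) = 15.00 mm.
The 1-cm UH is the DRH scaled by (10 mm)/d, so U_p = 133.0 × 10/15.00 = 88.7 m³/s.

U_p ≈ 88.7 m³/s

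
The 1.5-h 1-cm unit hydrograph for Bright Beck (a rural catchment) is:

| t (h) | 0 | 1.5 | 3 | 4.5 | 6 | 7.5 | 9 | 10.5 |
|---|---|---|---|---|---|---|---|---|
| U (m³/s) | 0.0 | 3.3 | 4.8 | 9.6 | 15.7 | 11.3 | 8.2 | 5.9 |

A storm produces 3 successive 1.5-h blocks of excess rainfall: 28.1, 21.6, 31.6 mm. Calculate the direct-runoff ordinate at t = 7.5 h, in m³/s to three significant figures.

By discrete convolution, Q_j = Σ (P_i / 10 mm) · U_{j−i}.
At t = 7.5 h (j=5): Q = (28.1/10)·11.3 + (21.6/10)·15.7 + (31.6/10)·9.6 = 96.0 m³/s.

Q ≈ 96.0 m³/s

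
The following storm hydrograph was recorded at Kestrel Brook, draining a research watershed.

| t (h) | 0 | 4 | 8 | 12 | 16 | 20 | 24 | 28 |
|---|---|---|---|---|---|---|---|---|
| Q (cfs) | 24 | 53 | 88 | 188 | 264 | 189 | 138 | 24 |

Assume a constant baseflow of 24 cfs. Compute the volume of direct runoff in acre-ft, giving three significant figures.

Direct-runoff ordinates (Q − Q_b): 0.0, 29.0, 64.0, 164.0, 240.0, 165.0, 114.0, 0.0 cfs.
ΣQ_DR = 776.0 cfs.
With Δt = 4 h = 14400 s, V = ΣQ_DR · Δt = 776.0 × 14400 = 1.12 × 10^7 ft³ = 257 acre-ft.

V ≈ 257 acre-ft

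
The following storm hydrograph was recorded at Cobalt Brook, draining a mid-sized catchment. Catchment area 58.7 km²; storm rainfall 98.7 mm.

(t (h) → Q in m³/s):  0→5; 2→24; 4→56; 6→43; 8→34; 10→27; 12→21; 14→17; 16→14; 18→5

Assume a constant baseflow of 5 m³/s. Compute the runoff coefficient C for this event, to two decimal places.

ΣQ_DR = 196.0 m³/s; V = ΣQ_DR·Δt = 1.411 × 10^6 m³.
Runoff depth d = V / A = 24.04 mm.
C = d / P = 24.04 / 98.7 = 0.24.

C ≈ 0.24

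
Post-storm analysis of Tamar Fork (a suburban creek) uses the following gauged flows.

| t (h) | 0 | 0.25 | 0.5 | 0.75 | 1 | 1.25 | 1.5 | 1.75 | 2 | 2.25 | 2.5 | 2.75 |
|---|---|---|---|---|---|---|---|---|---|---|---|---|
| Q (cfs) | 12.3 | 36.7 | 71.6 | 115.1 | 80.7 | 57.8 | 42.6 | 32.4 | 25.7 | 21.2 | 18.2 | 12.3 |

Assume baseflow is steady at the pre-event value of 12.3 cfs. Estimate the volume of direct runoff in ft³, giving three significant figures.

V ≈ 3.41 × 10^5 ft³

Direct-runoff ordinates (Q − Q_b): 0.0, 24.4, 59.3, 102.8, 68.4, 45.5, 30.3, 20.1, 13.4, 8.9, 5.9, 0.0 cfs.
ΣQ_DR = 379.0 cfs.
With Δt = 0.25 h = 900 s, V = ΣQ_DR · Δt = 379.0 × 900 = 3.41 × 10^5 ft³.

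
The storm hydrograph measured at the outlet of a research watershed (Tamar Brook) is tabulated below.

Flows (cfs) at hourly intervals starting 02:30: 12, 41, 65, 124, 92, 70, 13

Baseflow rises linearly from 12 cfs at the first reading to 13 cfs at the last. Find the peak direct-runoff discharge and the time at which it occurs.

Subtracting baseflow gives direct-runoff ordinates: 0.00, 28.83, 52.67, 111.50, 79.33, 57.17, 0.00 cfs.
The maximum is 111.50 cfs, occurring at the reading for t = 05:30.

Q_p = 111.50 cfs at t = 05:30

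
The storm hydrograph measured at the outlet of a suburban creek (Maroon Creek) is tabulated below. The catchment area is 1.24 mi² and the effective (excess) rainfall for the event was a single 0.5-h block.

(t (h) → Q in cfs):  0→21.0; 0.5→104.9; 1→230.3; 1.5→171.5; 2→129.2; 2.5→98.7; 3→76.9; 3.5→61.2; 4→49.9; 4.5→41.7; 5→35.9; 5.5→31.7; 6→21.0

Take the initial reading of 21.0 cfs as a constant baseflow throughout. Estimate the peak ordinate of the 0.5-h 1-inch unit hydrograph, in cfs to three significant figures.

Direct runoff: 0.0, 83.9, 209.3, 150.5, 108.2, 77.7, 55.9, 40.2, 28.9, 20.7, 14.9, 10.7, 0.0 cfs; ΣQ_DR = 800.9 cfs, peak = 209.3 cfs.
Runoff depth d = ΣQ_DR·Δt / A = 800.9 × 1800 / (1.24 mi²) = 0.5004 in.
The 1-inch UH is the DRH scaled by (1 in)/d, so U_p = 209.3 × 1/0.5004 = 418 cfs.

U_p ≈ 418 cfs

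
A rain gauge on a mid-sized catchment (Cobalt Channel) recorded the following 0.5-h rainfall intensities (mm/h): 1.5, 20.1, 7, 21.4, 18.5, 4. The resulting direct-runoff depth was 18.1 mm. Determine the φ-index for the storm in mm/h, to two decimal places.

φ ≈ 7.93 mm/h

Only the 3 blocks with intensity above φ contribute runoff: 20.1, 21.4, 18.5 mm/h.
Σ(I−φ)·Δt = d  ⇒  (20.1+21.4+18.5 − 3φ)·0.5 = 18.1
φ = (60.00 − 18.1/0.5) / 3 = 7.93 mm/h.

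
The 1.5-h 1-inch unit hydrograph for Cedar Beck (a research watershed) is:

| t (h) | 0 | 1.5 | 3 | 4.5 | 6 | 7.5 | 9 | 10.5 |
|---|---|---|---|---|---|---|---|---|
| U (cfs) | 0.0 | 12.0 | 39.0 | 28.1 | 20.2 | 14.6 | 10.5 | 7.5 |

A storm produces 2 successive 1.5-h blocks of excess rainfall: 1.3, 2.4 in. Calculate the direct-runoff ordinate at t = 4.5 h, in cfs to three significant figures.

Q ≈ 130 cfs

By discrete convolution, Q_j = Σ (P_i / 1 in) · U_{j−i}.
At t = 4.5 h (j=3): Q = (1.3/1)·28.1 + (2.4/1)·39.0 = 130 cfs.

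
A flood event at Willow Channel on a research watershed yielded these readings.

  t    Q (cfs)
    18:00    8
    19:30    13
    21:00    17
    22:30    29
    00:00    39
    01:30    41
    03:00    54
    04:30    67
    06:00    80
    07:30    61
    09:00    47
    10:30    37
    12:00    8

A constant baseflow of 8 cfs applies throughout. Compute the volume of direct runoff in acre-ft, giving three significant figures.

V ≈ 49.2 acre-ft

Direct-runoff ordinates (Q − Q_b): 0.0, 5.0, 9.0, 21.0, 31.0, 33.0, 46.0, 59.0, 72.0, 53.0, 39.0, 29.0, 0.0 cfs.
ΣQ_DR = 397.0 cfs.
With Δt = 1.5 h = 5400 s, V = ΣQ_DR · Δt = 397.0 × 5400 = 2.14 × 10^6 ft³ = 49.2 acre-ft.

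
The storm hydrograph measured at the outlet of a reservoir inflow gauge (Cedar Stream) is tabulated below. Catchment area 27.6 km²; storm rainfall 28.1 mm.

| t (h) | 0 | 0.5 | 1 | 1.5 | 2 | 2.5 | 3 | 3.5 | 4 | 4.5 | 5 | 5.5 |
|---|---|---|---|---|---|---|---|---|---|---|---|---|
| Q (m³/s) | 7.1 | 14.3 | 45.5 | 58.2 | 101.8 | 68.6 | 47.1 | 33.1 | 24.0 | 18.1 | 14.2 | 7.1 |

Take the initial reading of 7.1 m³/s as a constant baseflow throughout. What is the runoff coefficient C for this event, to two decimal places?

C ≈ 0.82

ΣQ_DR = 353.9 m³/s; V = ΣQ_DR·Δt = 6.370 × 10^5 m³.
Runoff depth d = V / A = 23.08 mm.
C = d / P = 23.08 / 28.1 = 0.82.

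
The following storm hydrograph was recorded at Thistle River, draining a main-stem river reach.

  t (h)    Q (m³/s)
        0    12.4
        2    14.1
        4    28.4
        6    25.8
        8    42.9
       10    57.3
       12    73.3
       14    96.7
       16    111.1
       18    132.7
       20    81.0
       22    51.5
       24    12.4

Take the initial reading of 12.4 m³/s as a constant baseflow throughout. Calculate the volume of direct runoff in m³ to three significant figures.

Direct-runoff ordinates (Q − Q_b): 0.0, 1.7, 16.0, 13.4, 30.5, 44.9, 60.9, 84.3, 98.7, 120.3, 68.6, 39.1, 0.0 m³/s.
ΣQ_DR = 578.4 m³/s.
With Δt = 2 h = 7200 s, V = ΣQ_DR · Δt = 578.4 × 7200 = 4.16 × 10^6 m³.

V ≈ 4.16 × 10^6 m³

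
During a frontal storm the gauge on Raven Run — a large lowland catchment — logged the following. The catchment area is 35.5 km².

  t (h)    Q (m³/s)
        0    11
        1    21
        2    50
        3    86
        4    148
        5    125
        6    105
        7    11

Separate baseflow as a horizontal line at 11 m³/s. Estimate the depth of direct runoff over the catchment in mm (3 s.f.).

Direct runoff: 0.0, 10.0, 39.0, 75.0, 137.0, 114.0, 94.0, 0.0 m³/s; ΣQ_DR = 469.0 m³/s.
V = ΣQ_DR · Δt = 469.0 × 3600 s = 1.688 × 10^6 m³.
Over A = 35.5 km², depth = V / A = 47.6 mm.

d ≈ 47.6 mm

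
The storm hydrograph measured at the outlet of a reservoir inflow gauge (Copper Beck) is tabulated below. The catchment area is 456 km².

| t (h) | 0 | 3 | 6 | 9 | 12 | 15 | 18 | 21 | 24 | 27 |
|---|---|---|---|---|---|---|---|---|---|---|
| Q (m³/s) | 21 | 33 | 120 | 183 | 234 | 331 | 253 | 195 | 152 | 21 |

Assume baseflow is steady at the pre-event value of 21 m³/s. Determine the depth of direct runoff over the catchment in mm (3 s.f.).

Direct runoff: 0.0, 12.0, 99.0, 162.0, 213.0, 310.0, 232.0, 174.0, 131.0, 0.0 m³/s; ΣQ_DR = 1333 m³/s.
V = ΣQ_DR · Δt = 1333 × 10800 s = 1.440 × 10^7 m³.
Over A = 456 km², depth = V / A = 31.6 mm.

d ≈ 31.6 mm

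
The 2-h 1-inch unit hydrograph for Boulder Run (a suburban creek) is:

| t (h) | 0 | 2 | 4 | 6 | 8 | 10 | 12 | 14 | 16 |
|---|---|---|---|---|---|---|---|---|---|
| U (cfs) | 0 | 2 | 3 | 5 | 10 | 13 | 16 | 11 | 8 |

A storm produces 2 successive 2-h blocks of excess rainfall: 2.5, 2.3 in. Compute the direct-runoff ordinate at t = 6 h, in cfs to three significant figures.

By discrete convolution, Q_j = Σ (P_i / 1 in) · U_{j−i}.
At t = 6 h (j=3): Q = (2.5/1)·5 + (2.3/1)·3 = 19.4 cfs.

Q ≈ 19.4 cfs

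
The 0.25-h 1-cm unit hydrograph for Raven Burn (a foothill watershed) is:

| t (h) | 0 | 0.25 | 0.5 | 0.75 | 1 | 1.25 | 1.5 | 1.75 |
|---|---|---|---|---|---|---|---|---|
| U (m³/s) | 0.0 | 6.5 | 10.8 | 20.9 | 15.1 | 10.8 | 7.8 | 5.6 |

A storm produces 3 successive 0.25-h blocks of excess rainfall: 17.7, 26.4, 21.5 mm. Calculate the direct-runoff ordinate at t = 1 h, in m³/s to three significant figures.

By discrete convolution, Q_j = Σ (P_i / 10 mm) · U_{j−i}.
At t = 1 h (j=4): Q = (17.7/10)·15.1 + (26.4/10)·20.9 + (21.5/10)·10.8 = 105 m³/s.

Q ≈ 105 m³/s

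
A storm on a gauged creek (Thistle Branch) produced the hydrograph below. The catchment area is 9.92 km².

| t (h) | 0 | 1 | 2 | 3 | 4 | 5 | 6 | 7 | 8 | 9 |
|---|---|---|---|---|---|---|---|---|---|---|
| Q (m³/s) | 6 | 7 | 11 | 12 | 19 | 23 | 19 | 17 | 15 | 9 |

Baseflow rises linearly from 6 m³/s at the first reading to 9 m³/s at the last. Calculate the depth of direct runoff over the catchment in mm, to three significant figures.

d ≈ 22.9 mm

Direct runoff: 0.00, 0.67, 4.33, 5.00, 11.67, 15.33, 11.00, 8.67, 6.33, 0.00 m³/s; ΣQ_DR = 63.00 m³/s.
V = ΣQ_DR · Δt = 63.00 × 3600 s = 2.268 × 10^5 m³.
Over A = 9.92 km², depth = V / A = 22.9 mm.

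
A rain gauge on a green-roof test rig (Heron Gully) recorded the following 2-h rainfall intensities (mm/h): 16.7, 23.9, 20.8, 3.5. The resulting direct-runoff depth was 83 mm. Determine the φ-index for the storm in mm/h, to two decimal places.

Only the 3 blocks with intensity above φ contribute runoff: 16.7, 23.9, 20.8 mm/h.
Σ(I−φ)·Δt = d  ⇒  (16.7+23.9+20.8 − 3φ)·2 = 83
φ = (61.40 − 83/2) / 3 = 6.63 mm/h.

φ ≈ 6.63 mm/h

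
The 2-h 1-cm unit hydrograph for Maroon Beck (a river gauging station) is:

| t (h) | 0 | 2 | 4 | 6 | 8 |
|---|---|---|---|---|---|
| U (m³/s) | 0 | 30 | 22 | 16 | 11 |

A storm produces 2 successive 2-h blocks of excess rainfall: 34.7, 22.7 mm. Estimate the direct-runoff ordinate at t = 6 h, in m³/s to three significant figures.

Q ≈ 105 m³/s

By discrete convolution, Q_j = Σ (P_i / 10 mm) · U_{j−i}.
At t = 6 h (j=3): Q = (34.7/10)·16 + (22.7/10)·22 = 105 m³/s.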